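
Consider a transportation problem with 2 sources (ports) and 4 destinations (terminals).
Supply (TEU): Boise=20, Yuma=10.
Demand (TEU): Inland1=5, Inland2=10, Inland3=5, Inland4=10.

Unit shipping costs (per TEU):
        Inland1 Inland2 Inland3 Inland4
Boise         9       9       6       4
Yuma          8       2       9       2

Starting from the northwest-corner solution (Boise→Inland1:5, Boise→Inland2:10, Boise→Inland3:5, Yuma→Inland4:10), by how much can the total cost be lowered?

50

Current plan cost = 5·9 + 10·9 + 5·6 + 10·2 = 185.
Optimal plan:
  Boise→Inland1: 5 TEU
  Boise→Inland3: 5 TEU
  Boise→Inland4: 10 TEU
  Yuma→Inland2: 10 TEU
Optimal cost = 135.
Saving = 185 − 135 = 50.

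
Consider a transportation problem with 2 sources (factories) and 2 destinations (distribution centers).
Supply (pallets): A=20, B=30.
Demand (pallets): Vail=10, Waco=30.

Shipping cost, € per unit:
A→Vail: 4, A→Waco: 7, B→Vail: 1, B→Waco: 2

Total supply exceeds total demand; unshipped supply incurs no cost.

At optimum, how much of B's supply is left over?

An optimal plan:
  A–Vail: 10 pallets
  B–Waco: 30 pallets
Total cost = €100.
B ships 30 of its 30, leaving 0.

0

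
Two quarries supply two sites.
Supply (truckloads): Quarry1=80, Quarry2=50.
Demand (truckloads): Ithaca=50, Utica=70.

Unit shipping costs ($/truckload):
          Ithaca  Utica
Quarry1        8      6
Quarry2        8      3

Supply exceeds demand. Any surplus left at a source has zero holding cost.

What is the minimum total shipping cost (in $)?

One minimum-cost allocation:
  Quarry1–Ithaca: 50 × $8 = $400
  Quarry1–Utica: 20 × $6 = $120
  Quarry2–Utica: 50 × $3 = $150
Total = 400 + 120 + 150 = $670.

670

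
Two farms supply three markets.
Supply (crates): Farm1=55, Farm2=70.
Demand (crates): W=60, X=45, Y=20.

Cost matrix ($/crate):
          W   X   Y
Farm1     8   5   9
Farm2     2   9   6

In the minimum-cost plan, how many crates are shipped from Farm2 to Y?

Optimal shipments:
  Farm1->X: 45 × $5 = $225
  Farm1->Y: 10 × $9 = $90
  Farm2->W: 60 × $2 = $120
  Farm2->Y: 10 × $6 = $60
Total cost = $495.
So Farm2→Y carries 10 crates.

10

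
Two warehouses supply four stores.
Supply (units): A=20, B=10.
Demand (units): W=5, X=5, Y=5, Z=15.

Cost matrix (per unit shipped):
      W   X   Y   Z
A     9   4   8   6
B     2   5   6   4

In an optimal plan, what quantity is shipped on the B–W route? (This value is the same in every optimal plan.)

5

Optimal shipments:
  A->X: 5 × 4 = 20
  A->Y: 5 × 8 = 40
  A->Z: 10 × 6 = 60
  B->W: 5 × 2 = 10
  B->Z: 5 × 4 = 20
Total cost = 150.
So B→W carries 5 units.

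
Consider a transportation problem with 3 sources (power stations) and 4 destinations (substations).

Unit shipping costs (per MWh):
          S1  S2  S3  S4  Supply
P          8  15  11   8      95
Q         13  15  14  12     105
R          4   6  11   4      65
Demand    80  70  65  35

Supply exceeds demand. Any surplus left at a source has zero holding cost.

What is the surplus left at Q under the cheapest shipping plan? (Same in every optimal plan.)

15

An optimal plan:
  P–S1: 80 MWh
  P–S4: 15 MWh
  Q–S2: 5 MWh
  Q–S3: 65 MWh
  Q–S4: 20 MWh
  R–S2: 65 MWh
Total cost = 2375.
Q ships 90 of its 105, leaving 15.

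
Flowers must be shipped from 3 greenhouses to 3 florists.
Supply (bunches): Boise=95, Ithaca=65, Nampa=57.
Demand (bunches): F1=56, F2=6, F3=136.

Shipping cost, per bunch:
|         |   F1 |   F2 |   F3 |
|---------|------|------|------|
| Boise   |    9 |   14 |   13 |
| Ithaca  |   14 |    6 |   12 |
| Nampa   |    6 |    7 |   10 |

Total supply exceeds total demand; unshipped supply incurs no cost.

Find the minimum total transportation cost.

2078

Optimal allocation:
  Boise to F3: 76 × 13 = 988
  Ithaca to F2: 6 × 6 = 36
  Ithaca to F3: 59 × 12 = 708
  Nampa to F1: 56 × 6 = 336
  Nampa to F3: 1 × 10 = 10
Total = 988 + 36 + 708 + 336 + 10 = 2078.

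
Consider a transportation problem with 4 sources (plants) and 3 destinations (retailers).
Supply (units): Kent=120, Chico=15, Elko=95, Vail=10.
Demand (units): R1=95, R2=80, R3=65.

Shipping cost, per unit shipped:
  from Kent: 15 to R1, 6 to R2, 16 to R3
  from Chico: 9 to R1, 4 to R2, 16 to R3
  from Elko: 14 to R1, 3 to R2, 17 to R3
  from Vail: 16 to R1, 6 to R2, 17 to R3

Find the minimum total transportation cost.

A cheapest plan:
  Kent–R1: 55 × 15 = 825
  Kent–R3: 65 × 16 = 1040
  Chico–R1: 15 × 9 = 135
  Elko–R1: 15 × 14 = 210
  Elko–R2: 80 × 3 = 240
  Vail–R1: 10 × 16 = 160
Total = 825 + 1040 + 135 + 210 + 240 + 160 = 2610.

2610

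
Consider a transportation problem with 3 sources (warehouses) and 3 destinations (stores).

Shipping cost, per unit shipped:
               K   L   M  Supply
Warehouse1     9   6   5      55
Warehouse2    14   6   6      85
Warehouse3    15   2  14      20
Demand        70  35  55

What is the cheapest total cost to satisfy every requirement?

Optimal allocation:
  Warehouse1->K: 55 × 9 = 495
  Warehouse2->K: 15 × 14 = 210
  Warehouse2->L: 15 × 6 = 90
  Warehouse2->M: 55 × 6 = 330
  Warehouse3->L: 20 × 2 = 40
Total = 495 + 210 + 90 + 330 + 40 = 1165.
(Supply check: Warehouse1 ships 55; Warehouse2 ships 85; Warehouse3 ships 20.)

1165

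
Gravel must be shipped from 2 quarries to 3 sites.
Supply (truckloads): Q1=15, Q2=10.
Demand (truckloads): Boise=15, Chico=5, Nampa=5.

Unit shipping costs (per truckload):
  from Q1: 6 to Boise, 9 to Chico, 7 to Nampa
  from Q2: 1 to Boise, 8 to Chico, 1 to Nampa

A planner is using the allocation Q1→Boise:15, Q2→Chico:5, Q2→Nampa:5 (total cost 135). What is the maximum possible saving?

20

Current plan cost = 15·6 + 5·8 + 5·1 = 135.
Optimal plan:
  Q1->Boise: 10 × 6 = 60
  Q1->Chico: 5 × 9 = 45
  Q2->Boise: 5 × 1 = 5
  Q2->Nampa: 5 × 1 = 5
Optimal cost = 115.
Saving = 135 − 115 = 20.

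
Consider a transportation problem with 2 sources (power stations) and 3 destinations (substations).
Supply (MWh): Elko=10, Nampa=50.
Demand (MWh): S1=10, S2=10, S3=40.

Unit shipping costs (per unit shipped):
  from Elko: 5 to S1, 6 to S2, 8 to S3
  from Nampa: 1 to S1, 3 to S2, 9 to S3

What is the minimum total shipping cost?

390

One minimum-cost allocation:
  Elko–S3: 10 × 8 = 80
  Nampa–S1: 10 × 1 = 10
  Nampa–S2: 10 × 3 = 30
  Nampa–S3: 30 × 9 = 270
Total = 80 + 10 + 30 + 270 = 390.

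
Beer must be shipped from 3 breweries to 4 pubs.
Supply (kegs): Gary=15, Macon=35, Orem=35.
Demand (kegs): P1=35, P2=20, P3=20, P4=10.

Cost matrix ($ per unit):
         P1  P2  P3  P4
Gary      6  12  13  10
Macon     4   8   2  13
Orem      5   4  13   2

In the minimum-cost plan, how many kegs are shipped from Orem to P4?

10

Solving gives:
  Gary–P1: 15 × $6 = $90
  Macon–P1: 15 × $4 = $60
  Macon–P3: 20 × $2 = $40
  Orem–P1: 5 × $5 = $25
  Orem–P2: 20 × $4 = $80
  Orem–P4: 10 × $2 = $20
Total cost = $315.
So Orem→P4 carries 10 kegs.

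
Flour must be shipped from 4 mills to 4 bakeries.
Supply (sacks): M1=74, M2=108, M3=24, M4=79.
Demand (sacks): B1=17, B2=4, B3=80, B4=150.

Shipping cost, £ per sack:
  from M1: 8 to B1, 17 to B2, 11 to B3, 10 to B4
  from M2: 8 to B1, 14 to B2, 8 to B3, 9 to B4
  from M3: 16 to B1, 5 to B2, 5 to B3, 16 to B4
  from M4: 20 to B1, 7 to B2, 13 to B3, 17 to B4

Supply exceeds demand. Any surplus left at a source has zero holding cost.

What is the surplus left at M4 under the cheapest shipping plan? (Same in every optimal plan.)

Minimum-cost shipments:
  M1 to B1: 17 × £8 = £136
  M1 to B4: 57 × £10 = £570
  M2 to B3: 15 × £8 = £120
  M2 to B4: 93 × £9 = £837
  M3 to B3: 24 × £5 = £120
  M4 to B2: 4 × £7 = £28
  M4 to B3: 41 × £13 = £533
Total cost = £2344.
M4 ships 45 of its 79, leaving 34.

34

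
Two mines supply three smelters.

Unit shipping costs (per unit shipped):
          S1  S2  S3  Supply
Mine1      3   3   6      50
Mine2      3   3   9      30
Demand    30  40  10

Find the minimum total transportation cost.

270

One minimum-cost allocation:
  Mine1->S1: 30 × 3 = 90
  Mine1->S2: 10 × 3 = 30
  Mine1->S3: 10 × 6 = 60
  Mine2->S2: 30 × 3 = 90
Total = 90 + 30 + 60 + 90 = 270.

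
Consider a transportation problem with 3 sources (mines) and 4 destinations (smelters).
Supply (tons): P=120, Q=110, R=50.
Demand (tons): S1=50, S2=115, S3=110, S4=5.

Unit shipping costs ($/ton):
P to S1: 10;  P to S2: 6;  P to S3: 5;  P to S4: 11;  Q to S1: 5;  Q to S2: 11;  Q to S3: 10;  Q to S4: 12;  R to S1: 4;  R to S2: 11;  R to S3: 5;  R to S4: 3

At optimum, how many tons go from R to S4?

5

Solving gives:
  P→S2: 115 × $6 = $690
  P→S3: 5 × $5 = $25
  Q→S1: 50 × $5 = $250
  Q→S3: 60 × $10 = $600
  R→S3: 45 × $5 = $225
  R→S4: 5 × $3 = $15
Total cost = $1805.
So R→S4 carries 5 tons.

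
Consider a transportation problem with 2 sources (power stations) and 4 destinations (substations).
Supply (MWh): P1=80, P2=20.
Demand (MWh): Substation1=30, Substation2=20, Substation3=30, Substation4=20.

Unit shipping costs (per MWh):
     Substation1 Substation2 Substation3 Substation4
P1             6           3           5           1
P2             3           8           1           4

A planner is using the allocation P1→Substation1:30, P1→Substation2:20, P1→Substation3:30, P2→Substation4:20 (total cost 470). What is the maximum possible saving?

Current plan cost = 30·6 + 20·3 + 30·5 + 20·4 = 470.
Optimal plan:
  P1 to Substation1: 30 × 6 = 180
  P1 to Substation2: 20 × 3 = 60
  P1 to Substation3: 10 × 5 = 50
  P1 to Substation4: 20 × 1 = 20
  P2 to Substation3: 20 × 1 = 20
Optimal cost = 330.
Saving = 470 − 330 = 140.

140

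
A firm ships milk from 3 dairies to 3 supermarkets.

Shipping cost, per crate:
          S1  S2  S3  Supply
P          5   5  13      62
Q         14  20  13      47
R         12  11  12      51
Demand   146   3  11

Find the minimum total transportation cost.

1566

An optimal shipping plan:
  P–S1: 62 crates
  Q–S1: 36 crates
  Q–S3: 11 crates
  R–S1: 48 crates
  R–S2: 3 crates
Total cost = 1566.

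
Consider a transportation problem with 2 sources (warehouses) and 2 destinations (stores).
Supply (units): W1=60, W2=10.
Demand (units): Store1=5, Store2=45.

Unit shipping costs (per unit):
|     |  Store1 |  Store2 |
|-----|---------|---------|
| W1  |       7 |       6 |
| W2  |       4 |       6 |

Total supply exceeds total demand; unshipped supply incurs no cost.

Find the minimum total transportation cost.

290

A cheapest plan:
  W1–Store2: 40 × 6 = 240
  W2–Store1: 5 × 4 = 20
  W2–Store2: 5 × 6 = 30
Total = 240 + 20 + 30 = 290.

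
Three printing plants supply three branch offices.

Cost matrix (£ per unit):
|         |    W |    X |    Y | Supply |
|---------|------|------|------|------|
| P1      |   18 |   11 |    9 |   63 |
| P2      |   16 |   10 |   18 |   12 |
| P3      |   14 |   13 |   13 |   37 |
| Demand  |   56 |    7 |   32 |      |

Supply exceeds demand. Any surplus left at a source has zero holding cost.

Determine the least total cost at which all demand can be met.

One minimum-cost allocation:
  P1->W: 7 × £18 = £126
  P1->X: 7 × £11 = £77
  P1->Y: 32 × £9 = £288
  P2->W: 12 × £16 = £192
  P3->W: 37 × £14 = £518
Total = 126 + 77 + 288 + 192 + 518 = £1201.
(Supply check: P1 ships 46; P2 ships 12; P3 ships 37.)

1201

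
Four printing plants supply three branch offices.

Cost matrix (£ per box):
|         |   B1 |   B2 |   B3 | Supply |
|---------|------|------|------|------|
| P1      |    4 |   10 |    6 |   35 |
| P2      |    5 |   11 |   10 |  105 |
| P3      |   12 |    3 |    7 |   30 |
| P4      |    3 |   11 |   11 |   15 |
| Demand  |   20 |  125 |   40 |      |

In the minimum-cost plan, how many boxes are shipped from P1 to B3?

Solving gives:
  P1–B3: 35 × £6 = £210
  P2–B1: 5 × £5 = £25
  P2–B2: 95 × £11 = £1045
  P2–B3: 5 × £10 = £50
  P3–B2: 30 × £3 = £90
  P4–B1: 15 × £3 = £45
Total cost = £1465.
So P1→B3 carries 35 boxes.

35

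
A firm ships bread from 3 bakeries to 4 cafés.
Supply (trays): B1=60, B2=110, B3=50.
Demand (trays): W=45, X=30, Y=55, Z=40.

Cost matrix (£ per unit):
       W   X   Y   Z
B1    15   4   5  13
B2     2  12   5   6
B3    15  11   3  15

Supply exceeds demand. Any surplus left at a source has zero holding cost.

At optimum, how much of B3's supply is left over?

An optimal plan:
  B1→X: 30 trays
  B1→Y: 5 trays
  B2→W: 45 trays
  B2→Z: 40 trays
  B3→Y: 50 trays
Total cost = £625.
B3 ships 50 of its 50, leaving 0.

0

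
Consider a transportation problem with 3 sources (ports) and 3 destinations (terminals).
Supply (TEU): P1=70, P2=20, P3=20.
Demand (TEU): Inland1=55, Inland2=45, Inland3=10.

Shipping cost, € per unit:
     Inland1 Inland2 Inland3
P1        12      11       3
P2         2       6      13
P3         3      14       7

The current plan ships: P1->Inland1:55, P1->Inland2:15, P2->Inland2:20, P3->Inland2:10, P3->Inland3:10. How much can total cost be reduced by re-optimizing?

350

Current plan cost = 55·12 + 15·11 + 20·6 + 10·14 + 10·7 = €1155.
Optimal plan:
  P1->Inland1: 15 × €12 = €180
  P1->Inland2: 45 × €11 = €495
  P1->Inland3: 10 × €3 = €30
  P2->Inland1: 20 × €2 = €40
  P3->Inland1: 20 × €3 = €60
Optimal cost = €805.
Saving = 1155 − 805 = €350.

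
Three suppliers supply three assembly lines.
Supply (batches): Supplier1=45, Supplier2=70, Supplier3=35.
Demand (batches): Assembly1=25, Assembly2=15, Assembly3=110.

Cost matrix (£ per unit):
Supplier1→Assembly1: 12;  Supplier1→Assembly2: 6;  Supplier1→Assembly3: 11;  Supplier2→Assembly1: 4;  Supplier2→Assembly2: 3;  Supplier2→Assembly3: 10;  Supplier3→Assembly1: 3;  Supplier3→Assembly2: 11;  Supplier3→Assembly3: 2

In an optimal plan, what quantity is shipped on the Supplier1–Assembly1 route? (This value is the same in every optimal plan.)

0

Solving gives:
  Supplier1–Assembly3: 45 × £11 = £495
  Supplier2–Assembly1: 25 × £4 = £100
  Supplier2–Assembly2: 15 × £3 = £45
  Supplier2–Assembly3: 30 × £10 = £300
  Supplier3–Assembly3: 35 × £2 = £70
Total cost = £1010.
The route Supplier1→Assembly1 is not used.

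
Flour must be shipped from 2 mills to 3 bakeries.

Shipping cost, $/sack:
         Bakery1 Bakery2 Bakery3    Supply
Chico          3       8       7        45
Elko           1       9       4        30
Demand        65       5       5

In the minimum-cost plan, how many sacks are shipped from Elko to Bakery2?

The minimum-cost plan:
  Chico->Bakery1: 40 × $3 = $120
  Chico->Bakery2: 5 × $8 = $40
  Elko->Bakery1: 25 × $1 = $25
  Elko->Bakery3: 5 × $4 = $20
Total cost = $205.
The route Elko→Bakery2 is not used.

0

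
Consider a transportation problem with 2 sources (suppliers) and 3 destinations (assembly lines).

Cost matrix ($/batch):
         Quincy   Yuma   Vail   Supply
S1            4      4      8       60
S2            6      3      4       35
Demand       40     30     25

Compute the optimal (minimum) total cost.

370

An optimal shipping plan:
  S1–Quincy: 40 batches
  S1–Yuma: 20 batches
  S2–Yuma: 10 batches
  S2–Vail: 25 batches
Total cost = $370.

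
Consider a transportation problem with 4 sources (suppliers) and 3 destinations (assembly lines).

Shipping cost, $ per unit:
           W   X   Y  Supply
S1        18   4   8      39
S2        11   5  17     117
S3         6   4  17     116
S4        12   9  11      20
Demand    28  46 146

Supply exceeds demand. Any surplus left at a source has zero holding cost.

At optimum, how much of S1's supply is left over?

An optimal plan:
  S1 to Y: 39 batches
  S2 to Y: 45 batches
  S3 to W: 28 batches
  S3 to X: 46 batches
  S3 to Y: 42 batches
  S4 to Y: 20 batches
Total cost = $2363.
S1 ships 39 of its 39, leaving 0.

0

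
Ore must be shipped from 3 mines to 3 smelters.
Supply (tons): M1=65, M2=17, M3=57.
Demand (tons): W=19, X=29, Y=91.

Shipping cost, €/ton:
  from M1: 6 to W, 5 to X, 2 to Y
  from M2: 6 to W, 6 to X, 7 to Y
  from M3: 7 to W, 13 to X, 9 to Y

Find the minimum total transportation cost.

743

A cheapest plan:
  M1→X: 12 × €5 = €60
  M1→Y: 53 × €2 = €106
  M2→X: 17 × €6 = €102
  M3→W: 19 × €7 = €133
  M3→Y: 38 × €9 = €342
Total = 60 + 106 + 102 + 133 + 342 = €743.
(Supply check: M1 ships 65; M2 ships 17; M3 ships 57.)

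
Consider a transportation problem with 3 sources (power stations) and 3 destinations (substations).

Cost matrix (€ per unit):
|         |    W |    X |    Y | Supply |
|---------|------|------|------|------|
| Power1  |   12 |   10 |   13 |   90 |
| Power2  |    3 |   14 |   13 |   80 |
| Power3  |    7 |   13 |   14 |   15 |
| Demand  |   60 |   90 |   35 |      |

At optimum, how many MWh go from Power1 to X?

90

Solving gives:
  Power1–X: 90 × €10 = €900
  Power2–W: 60 × €3 = €180
  Power2–Y: 20 × €13 = €260
  Power3–Y: 15 × €14 = €210
Total cost = €1550.
So Power1→X carries 90 MWh.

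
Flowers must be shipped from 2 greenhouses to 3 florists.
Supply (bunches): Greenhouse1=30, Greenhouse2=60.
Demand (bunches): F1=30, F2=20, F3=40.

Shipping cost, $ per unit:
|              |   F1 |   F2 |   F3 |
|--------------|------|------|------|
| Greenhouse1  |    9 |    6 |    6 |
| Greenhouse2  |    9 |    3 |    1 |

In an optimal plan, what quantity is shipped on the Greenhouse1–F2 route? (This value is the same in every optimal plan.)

The minimum-cost plan:
  Greenhouse1→F1: 30 × $9 = $270
  Greenhouse2→F2: 20 × $3 = $60
  Greenhouse2→F3: 40 × $1 = $40
Total cost = $370.
The route Greenhouse1→F2 is not used.

0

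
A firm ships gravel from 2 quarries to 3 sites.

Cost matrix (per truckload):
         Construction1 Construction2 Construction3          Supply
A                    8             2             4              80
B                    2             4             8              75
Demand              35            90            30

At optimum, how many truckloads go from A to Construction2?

Optimal shipments:
  A→Construction2: 50 truckloads
  A→Construction3: 30 truckloads
  B→Construction1: 35 truckloads
  B→Construction2: 40 truckloads
Total cost = 450.
So A→Construction2 carries 50 truckloads.

50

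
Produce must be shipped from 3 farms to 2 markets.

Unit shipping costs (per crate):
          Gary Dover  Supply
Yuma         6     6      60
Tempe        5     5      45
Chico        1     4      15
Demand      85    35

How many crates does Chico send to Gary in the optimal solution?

15

Solving gives:
  Yuma→Gary: 25 × 6 = 150
  Yuma→Dover: 35 × 6 = 210
  Tempe→Gary: 45 × 5 = 225
  Chico→Gary: 15 × 1 = 15
Total cost = 600.
So Chico→Gary carries 15 crates.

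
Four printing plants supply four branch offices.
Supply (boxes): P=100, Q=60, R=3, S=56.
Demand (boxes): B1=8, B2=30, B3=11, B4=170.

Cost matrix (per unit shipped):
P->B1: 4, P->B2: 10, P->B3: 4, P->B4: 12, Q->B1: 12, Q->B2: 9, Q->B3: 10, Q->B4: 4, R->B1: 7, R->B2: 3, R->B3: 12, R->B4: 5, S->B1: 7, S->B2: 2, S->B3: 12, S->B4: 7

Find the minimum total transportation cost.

An optimal shipping plan:
  P–B1: 8 × 4 = 32
  P–B3: 11 × 4 = 44
  P–B4: 81 × 12 = 972
  Q–B4: 60 × 4 = 240
  R–B4: 3 × 5 = 15
  S–B2: 30 × 2 = 60
  S–B4: 26 × 7 = 182
Total = 32 + 44 + 972 + 240 + 15 + 60 + 182 = 1545.

1545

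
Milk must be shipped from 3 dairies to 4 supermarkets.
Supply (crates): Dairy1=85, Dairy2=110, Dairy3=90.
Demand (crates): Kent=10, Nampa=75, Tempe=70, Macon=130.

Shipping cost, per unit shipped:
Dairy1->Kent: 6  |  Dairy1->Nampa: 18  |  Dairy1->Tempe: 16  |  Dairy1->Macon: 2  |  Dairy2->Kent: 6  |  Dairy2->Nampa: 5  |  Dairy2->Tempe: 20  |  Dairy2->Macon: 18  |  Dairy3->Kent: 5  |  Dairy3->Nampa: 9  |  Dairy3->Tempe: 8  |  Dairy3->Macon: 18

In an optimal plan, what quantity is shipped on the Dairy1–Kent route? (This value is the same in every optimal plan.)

The minimum-cost plan:
  Dairy1→Macon: 85 × 2 = 170
  Dairy2→Nampa: 75 × 5 = 375
  Dairy2→Macon: 35 × 18 = 630
  Dairy3→Kent: 10 × 5 = 50
  Dairy3→Tempe: 70 × 8 = 560
  Dairy3→Macon: 10 × 18 = 180
Total cost = 1965.
The route Dairy1→Kent is not used.

0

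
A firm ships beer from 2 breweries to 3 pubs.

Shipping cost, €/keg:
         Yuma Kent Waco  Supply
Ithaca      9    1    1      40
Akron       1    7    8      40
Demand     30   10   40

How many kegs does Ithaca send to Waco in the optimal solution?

Solving gives:
  Ithaca→Waco: 40 × €1 = €40
  Akron→Yuma: 30 × €1 = €30
  Akron→Kent: 10 × €7 = €70
Total cost = €140.
So Ithaca→Waco carries 40 kegs.

40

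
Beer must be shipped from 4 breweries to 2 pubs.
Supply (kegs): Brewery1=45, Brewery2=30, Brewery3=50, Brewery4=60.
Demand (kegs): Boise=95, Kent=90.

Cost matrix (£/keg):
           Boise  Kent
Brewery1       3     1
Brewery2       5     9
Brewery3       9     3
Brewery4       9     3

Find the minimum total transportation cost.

735

A cheapest plan:
  Brewery1–Boise: 45 × £3 = £135
  Brewery2–Boise: 30 × £5 = £150
  Brewery3–Boise: 20 × £9 = £180
  Brewery3–Kent: 30 × £3 = £90
  Brewery4–Kent: 60 × £3 = £180
Total = 135 + 150 + 180 + 90 + 180 = £735.
(Supply check: Brewery1 ships 45; Brewery2 ships 30; Brewery3 ships 50; Brewery4 ships 60.)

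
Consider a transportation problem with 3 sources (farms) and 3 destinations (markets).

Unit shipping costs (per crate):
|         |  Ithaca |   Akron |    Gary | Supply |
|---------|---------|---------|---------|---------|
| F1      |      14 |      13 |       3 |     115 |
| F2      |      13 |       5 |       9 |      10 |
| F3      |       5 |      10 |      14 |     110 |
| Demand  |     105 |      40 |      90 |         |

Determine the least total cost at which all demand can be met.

An optimal shipping plan:
  F1→Akron: 25 crates
  F1→Gary: 90 crates
  F2→Akron: 10 crates
  F3→Ithaca: 105 crates
  F3→Akron: 5 crates
Total cost = 1220.
(Supply check: F1 ships 115; F2 ships 10; F3 ships 110.)

1220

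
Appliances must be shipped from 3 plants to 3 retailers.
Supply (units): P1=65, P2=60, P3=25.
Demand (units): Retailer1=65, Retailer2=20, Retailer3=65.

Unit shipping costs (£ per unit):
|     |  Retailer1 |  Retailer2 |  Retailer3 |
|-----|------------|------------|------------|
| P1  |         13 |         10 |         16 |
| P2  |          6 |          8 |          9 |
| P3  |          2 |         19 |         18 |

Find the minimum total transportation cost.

1390

Optimal allocation:
  P1–Retailer2: 20 × £10 = £200
  P1–Retailer3: 45 × £16 = £720
  P2–Retailer1: 40 × £6 = £240
  P2–Retailer3: 20 × £9 = £180
  P3–Retailer1: 25 × £2 = £50
Total = 200 + 720 + 240 + 180 + 50 = £1390.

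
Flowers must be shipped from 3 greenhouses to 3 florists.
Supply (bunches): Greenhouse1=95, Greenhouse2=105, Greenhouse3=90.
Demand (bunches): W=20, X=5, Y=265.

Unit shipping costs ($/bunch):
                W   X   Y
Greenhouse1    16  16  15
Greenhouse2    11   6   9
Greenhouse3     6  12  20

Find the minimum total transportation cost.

One minimum-cost allocation:
  Greenhouse1->Y: 95 × $15 = $1425
  Greenhouse2->Y: 105 × $9 = $945
  Greenhouse3->W: 20 × $6 = $120
  Greenhouse3->X: 5 × $12 = $60
  Greenhouse3->Y: 65 × $20 = $1300
Total = 1425 + 945 + 120 + 60 + 1300 = $3850.
(Supply check: Greenhouse1 ships 95; Greenhouse2 ships 105; Greenhouse3 ships 90.)

3850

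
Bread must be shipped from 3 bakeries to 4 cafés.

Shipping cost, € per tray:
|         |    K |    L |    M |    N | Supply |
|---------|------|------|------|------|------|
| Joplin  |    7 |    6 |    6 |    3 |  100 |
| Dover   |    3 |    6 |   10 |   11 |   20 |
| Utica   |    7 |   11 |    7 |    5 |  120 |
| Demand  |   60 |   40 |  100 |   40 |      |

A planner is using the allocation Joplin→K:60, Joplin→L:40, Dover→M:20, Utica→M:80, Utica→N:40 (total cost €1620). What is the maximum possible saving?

240

Current plan cost = 60·7 + 40·6 + 20·10 + 80·7 + 40·5 = €1620.
Optimal plan:
  Joplin->L: 40 × €6 = €240
  Joplin->M: 20 × €6 = €120
  Joplin->N: 40 × €3 = €120
  Dover->K: 20 × €3 = €60
  Utica->K: 40 × €7 = €280
  Utica->M: 80 × €7 = €560
Optimal cost = €1380.
Saving = 1620 − 1380 = €240.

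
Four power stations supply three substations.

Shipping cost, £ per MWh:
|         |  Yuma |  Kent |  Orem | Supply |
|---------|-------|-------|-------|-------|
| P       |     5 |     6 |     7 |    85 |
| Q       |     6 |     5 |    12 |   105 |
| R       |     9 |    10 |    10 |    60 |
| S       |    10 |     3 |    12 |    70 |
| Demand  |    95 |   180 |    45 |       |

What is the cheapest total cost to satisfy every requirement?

1750

Optimal allocation:
  P–Yuma: 80 × £5 = £400
  P–Kent: 5 × £6 = £30
  Q–Kent: 105 × £5 = £525
  R–Yuma: 15 × £9 = £135
  R–Orem: 45 × £10 = £450
  S–Kent: 70 × £3 = £210
Total = 400 + 30 + 525 + 135 + 450 + 210 = £1750.
(Supply check: P ships 85; Q ships 105; R ships 60; S ships 70.)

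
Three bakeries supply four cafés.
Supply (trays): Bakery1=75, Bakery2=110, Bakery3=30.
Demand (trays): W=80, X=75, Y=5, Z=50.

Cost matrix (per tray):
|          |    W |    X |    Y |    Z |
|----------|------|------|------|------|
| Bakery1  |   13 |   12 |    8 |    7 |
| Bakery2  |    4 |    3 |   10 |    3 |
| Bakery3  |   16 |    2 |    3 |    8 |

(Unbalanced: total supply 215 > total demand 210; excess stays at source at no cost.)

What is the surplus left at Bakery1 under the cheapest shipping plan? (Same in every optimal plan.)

5

An optimal plan:
  Bakery1–X: 15 × 12 = 180
  Bakery1–Y: 5 × 8 = 40
  Bakery1–Z: 50 × 7 = 350
  Bakery2–W: 80 × 4 = 320
  Bakery2–X: 30 × 3 = 90
  Bakery3–X: 30 × 2 = 60
Total cost = 1040.
Bakery1 ships 70 of its 75, leaving 5.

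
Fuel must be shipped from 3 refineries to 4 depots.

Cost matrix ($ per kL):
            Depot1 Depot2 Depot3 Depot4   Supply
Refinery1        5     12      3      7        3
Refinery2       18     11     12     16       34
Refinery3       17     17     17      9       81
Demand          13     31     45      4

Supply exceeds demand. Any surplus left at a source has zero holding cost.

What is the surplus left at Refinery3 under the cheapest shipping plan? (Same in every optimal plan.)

Minimum-cost shipments:
  Refinery1->Depot3: 3 × $3 = $9
  Refinery2->Depot2: 31 × $11 = $341
  Refinery2->Depot3: 3 × $12 = $36
  Refinery3->Depot1: 13 × $17 = $221
  Refinery3->Depot3: 39 × $17 = $663
  Refinery3->Depot4: 4 × $9 = $36
Total cost = $1306.
Refinery3 ships 56 of its 81, leaving 25.

25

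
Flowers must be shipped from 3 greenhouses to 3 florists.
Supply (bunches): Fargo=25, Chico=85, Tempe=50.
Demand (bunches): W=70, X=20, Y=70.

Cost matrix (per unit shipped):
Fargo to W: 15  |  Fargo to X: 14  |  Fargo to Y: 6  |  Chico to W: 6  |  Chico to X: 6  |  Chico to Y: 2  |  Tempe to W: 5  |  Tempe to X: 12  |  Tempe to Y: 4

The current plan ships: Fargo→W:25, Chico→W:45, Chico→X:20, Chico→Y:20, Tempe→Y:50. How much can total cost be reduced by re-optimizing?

Current plan cost = 25·15 + 45·6 + 20·6 + 20·2 + 50·4 = 1005.
Optimal plan:
  Fargo to Y: 25 × 6 = 150
  Chico to W: 20 × 6 = 120
  Chico to X: 20 × 6 = 120
  Chico to Y: 45 × 2 = 90
  Tempe to W: 50 × 5 = 250
Optimal cost = 730.
Saving = 1005 − 730 = 275.

275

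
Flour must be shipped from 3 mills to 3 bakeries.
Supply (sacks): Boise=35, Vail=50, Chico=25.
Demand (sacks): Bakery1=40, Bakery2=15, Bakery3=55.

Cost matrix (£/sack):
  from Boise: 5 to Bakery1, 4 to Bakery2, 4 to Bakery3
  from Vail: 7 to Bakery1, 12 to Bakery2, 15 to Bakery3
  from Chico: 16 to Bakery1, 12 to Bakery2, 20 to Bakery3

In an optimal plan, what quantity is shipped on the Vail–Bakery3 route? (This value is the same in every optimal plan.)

10

Solving gives:
  Boise to Bakery3: 35 × £4 = £140
  Vail to Bakery1: 40 × £7 = £280
  Vail to Bakery3: 10 × £15 = £150
  Chico to Bakery2: 15 × £12 = £180
  Chico to Bakery3: 10 × £20 = £200
Total cost = £950.
So Vail→Bakery3 carries 10 sacks.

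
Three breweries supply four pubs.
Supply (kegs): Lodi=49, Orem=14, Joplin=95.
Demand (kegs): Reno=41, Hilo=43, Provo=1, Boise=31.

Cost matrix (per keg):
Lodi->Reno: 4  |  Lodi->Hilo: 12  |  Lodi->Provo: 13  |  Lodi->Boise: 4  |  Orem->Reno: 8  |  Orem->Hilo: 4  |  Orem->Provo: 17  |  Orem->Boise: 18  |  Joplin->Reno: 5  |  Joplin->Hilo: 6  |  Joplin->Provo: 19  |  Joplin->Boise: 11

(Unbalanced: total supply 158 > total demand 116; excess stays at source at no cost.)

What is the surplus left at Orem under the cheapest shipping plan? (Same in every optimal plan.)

0

Minimum-cost shipments:
  Lodi–Reno: 17 × 4 = 68
  Lodi–Provo: 1 × 13 = 13
  Lodi–Boise: 31 × 4 = 124
  Orem–Hilo: 14 × 4 = 56
  Joplin–Reno: 24 × 5 = 120
  Joplin–Hilo: 29 × 6 = 174
Total cost = 555.
Orem ships 14 of its 14, leaving 0.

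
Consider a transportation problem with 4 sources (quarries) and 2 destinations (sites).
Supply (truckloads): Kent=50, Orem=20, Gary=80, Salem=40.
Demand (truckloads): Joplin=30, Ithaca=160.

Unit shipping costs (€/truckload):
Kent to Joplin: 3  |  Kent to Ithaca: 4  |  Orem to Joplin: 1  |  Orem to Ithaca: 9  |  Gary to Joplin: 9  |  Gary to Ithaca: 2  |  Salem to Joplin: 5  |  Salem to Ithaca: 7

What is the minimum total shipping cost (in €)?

640

An optimal shipping plan:
  Kent->Ithaca: 50 × €4 = €200
  Orem->Joplin: 20 × €1 = €20
  Gary->Ithaca: 80 × €2 = €160
  Salem->Joplin: 10 × €5 = €50
  Salem->Ithaca: 30 × €7 = €210
Total = 200 + 20 + 160 + 50 + 210 = €640.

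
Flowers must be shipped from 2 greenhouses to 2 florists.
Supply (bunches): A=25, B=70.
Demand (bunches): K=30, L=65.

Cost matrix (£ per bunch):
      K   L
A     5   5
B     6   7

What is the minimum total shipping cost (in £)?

585

One minimum-cost allocation:
  A–L: 25 bunches
  B–K: 30 bunches
  B–L: 40 bunches
Total cost = £585.
(Supply check: A ships 25; B ships 70.)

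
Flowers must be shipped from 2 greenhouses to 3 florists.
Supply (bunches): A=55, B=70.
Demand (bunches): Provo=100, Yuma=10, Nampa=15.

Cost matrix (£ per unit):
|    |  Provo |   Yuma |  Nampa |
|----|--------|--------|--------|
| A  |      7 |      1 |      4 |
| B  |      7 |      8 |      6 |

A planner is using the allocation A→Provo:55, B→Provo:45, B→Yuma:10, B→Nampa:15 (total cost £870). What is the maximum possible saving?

Current plan cost = 55·7 + 45·7 + 10·8 + 15·6 = £870.
Optimal plan:
  A to Provo: 30 × £7 = £210
  A to Yuma: 10 × £1 = £10
  A to Nampa: 15 × £4 = £60
  B to Provo: 70 × £7 = £490
Optimal cost = £770.
Saving = 870 − 770 = £100.

100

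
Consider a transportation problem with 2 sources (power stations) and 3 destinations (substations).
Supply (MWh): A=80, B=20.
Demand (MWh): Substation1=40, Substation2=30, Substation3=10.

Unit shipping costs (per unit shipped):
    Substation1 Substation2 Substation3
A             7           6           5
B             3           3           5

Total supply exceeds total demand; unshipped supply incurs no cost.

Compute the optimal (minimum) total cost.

430

One minimum-cost allocation:
  A->Substation1: 20 × 7 = 140
  A->Substation2: 30 × 6 = 180
  A->Substation3: 10 × 5 = 50
  B->Substation1: 20 × 3 = 60
Total = 140 + 180 + 50 + 60 = 430.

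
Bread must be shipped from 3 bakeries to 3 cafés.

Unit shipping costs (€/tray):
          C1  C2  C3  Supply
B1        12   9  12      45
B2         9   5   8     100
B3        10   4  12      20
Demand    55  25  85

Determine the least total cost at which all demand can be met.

Optimal allocation:
  B1→C1: 45 × €12 = €540
  B2→C1: 10 × €9 = €90
  B2→C2: 5 × €5 = €25
  B2→C3: 85 × €8 = €680
  B3→C2: 20 × €4 = €80
Total = 540 + 90 + 25 + 680 + 80 = €1415.

1415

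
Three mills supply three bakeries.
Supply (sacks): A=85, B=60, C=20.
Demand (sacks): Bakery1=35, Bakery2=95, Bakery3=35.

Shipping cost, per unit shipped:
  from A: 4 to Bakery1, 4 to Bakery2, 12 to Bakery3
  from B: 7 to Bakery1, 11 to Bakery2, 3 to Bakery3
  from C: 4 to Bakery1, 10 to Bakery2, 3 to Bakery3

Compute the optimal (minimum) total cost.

One minimum-cost allocation:
  A to Bakery2: 85 × 4 = 340
  B to Bakery1: 15 × 7 = 105
  B to Bakery2: 10 × 11 = 110
  B to Bakery3: 35 × 3 = 105
  C to Bakery1: 20 × 4 = 80
Total = 340 + 105 + 110 + 105 + 80 = 740.

740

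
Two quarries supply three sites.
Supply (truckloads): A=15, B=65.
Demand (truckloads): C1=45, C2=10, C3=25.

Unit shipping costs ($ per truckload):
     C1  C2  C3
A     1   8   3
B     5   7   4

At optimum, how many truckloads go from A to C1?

Solving gives:
  A to C1: 15 × $1 = $15
  B to C1: 30 × $5 = $150
  B to C2: 10 × $7 = $70
  B to C3: 25 × $4 = $100
Total cost = $335.
So A→C1 carries 15 truckloads.

15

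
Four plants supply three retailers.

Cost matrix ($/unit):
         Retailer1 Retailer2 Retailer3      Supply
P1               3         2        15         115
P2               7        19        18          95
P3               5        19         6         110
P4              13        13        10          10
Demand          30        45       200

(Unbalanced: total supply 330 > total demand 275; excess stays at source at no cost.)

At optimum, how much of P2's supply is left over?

An optimal plan:
  P1→Retailer1: 30 × $3 = $90
  P1→Retailer2: 45 × $2 = $90
  P1→Retailer3: 40 × $15 = $600
  P2→Retailer3: 40 × $18 = $720
  P3→Retailer3: 110 × $6 = $660
  P4→Retailer3: 10 × $10 = $100
Total cost = $2260.
P2 ships 40 of its 95, leaving 55.

55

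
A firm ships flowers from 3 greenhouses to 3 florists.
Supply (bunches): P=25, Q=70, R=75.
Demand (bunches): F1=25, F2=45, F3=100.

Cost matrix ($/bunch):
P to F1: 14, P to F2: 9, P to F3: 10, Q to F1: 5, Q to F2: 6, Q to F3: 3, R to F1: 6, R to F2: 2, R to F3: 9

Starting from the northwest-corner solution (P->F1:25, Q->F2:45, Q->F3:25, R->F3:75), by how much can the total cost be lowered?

Current plan cost = 25·14 + 45·6 + 25·3 + 75·9 = $1370.
Optimal plan:
  P->F3: 25 bunches
  Q->F3: 70 bunches
  R->F1: 25 bunches
  R->F2: 45 bunches
  R->F3: 5 bunches
Optimal cost = $745.
Saving = 1370 − 745 = $625.

625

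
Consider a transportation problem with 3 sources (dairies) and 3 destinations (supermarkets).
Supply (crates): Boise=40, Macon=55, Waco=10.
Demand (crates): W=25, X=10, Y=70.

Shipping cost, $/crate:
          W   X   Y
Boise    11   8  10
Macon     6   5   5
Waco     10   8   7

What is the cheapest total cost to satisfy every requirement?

750

A cheapest plan:
  Boise–X: 10 × $8 = $80
  Boise–Y: 30 × $10 = $300
  Macon–W: 25 × $6 = $150
  Macon–Y: 30 × $5 = $150
  Waco–Y: 10 × $7 = $70
Total = 80 + 300 + 150 + 150 + 70 = $750.
(Supply check: Boise ships 40; Macon ships 55; Waco ships 10.)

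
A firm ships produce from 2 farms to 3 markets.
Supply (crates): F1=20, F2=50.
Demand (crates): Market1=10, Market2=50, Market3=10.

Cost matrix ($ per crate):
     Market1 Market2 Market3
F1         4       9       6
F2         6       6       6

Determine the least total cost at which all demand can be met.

Optimal allocation:
  F1–Market1: 10 × $4 = $40
  F1–Market3: 10 × $6 = $60
  F2–Market2: 50 × $6 = $300
Total = 40 + 60 + 300 = $400.

400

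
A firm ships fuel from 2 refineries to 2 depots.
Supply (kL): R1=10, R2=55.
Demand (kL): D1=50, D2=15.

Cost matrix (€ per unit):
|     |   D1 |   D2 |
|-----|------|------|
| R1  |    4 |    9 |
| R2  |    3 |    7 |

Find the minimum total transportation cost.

Optimal allocation:
  R1→D1: 10 × €4 = €40
  R2→D1: 40 × €3 = €120
  R2→D2: 15 × €7 = €105
Total = 40 + 120 + 105 = €265.

265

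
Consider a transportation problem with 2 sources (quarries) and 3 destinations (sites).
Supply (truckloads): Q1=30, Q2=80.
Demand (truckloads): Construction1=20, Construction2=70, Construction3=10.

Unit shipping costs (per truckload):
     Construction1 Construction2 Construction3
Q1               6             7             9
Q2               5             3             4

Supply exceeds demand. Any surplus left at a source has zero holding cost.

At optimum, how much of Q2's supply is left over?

0

An optimal plan:
  Q1->Construction1: 20 × 6 = 120
  Q2->Construction2: 70 × 3 = 210
  Q2->Construction3: 10 × 4 = 40
Total cost = 370.
Q2 ships 80 of its 80, leaving 0.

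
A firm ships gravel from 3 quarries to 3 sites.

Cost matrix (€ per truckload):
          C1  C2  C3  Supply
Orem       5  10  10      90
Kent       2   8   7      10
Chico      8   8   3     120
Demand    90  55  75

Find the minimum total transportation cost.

An optimal shipping plan:
  Orem→C1: 80 × €5 = €400
  Orem→C2: 10 × €10 = €100
  Kent→C1: 10 × €2 = €20
  Chico→C2: 45 × €8 = €360
  Chico→C3: 75 × €3 = €225
Total = 400 + 100 + 20 + 360 + 225 = €1105.

1105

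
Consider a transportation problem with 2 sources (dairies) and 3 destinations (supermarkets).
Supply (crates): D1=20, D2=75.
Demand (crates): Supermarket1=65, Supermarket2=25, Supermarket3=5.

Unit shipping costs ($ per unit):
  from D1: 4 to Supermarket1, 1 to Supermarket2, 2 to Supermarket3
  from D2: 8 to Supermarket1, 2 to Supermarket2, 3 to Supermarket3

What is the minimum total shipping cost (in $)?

Optimal allocation:
  D1 to Supermarket1: 20 crates
  D2 to Supermarket1: 45 crates
  D2 to Supermarket2: 25 crates
  D2 to Supermarket3: 5 crates
Total cost = $505.

505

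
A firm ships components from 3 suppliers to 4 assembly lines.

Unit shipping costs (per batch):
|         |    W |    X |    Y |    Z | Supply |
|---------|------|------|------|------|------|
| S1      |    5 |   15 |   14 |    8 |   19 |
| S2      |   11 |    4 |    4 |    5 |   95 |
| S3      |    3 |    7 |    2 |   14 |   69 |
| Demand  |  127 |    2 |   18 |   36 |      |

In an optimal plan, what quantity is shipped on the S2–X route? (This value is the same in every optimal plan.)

2

Optimal shipments:
  S1->W: 19 batches
  S2->W: 39 batches
  S2->X: 2 batches
  S2->Y: 18 batches
  S2->Z: 36 batches
  S3->W: 69 batches
Total cost = 991.
So S2→X carries 2 batches.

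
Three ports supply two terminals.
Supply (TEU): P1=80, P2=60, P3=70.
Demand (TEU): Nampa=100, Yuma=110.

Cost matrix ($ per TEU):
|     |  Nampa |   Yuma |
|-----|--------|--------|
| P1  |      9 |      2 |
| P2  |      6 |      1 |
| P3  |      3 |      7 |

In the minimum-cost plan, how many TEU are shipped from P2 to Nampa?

30

Solving gives:
  P1->Yuma: 80 × $2 = $160
  P2->Nampa: 30 × $6 = $180
  P2->Yuma: 30 × $1 = $30
  P3->Nampa: 70 × $3 = $210
Total cost = $580.
So P2→Nampa carries 30 TEU.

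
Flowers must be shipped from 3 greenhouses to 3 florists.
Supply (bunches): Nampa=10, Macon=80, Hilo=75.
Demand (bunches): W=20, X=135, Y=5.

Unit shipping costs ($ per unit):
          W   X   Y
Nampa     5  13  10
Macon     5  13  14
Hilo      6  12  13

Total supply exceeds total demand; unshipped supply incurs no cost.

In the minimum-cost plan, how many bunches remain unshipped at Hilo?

0

An optimal plan:
  Nampa→X: 5 × $13 = $65
  Nampa→Y: 5 × $10 = $50
  Macon→W: 20 × $5 = $100
  Macon→X: 55 × $13 = $715
  Hilo→X: 75 × $12 = $900
Total cost = $1830.
Hilo ships 75 of its 75, leaving 0.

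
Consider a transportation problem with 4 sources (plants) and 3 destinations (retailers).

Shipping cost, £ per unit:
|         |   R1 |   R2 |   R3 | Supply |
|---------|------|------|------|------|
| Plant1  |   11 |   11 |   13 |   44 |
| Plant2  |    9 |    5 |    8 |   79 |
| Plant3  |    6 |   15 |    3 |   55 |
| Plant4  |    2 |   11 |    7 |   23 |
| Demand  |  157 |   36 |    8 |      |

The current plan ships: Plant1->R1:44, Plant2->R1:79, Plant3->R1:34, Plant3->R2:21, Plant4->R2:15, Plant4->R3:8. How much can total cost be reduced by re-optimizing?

532

Current plan cost = 44·11 + 79·9 + 34·6 + 21·15 + 15·11 + 8·7 = £1935.
Optimal plan:
  Plant1->R1: 44 × £11 = £484
  Plant2->R1: 43 × £9 = £387
  Plant2->R2: 36 × £5 = £180
  Plant3->R1: 47 × £6 = £282
  Plant3->R3: 8 × £3 = £24
  Plant4->R1: 23 × £2 = £46
Optimal cost = £1403.
Saving = 1935 − 1403 = £532.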